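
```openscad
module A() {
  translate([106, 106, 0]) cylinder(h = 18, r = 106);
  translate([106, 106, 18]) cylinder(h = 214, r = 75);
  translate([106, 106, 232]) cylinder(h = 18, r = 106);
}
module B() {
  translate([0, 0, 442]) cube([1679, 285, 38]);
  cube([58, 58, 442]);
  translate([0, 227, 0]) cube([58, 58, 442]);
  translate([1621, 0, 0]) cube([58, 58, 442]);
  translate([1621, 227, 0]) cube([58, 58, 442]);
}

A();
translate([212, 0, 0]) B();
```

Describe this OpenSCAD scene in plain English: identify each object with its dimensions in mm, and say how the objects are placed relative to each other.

A is a spool: two coaxial disc flanges of radius 106 mm and thickness 18 mm, joined by a core cylinder of radius 75 mm and height 214 mm. The lower flange rests on z = 0 and the three cylinders share a vertical axis.

B is a bench: a 1679×285 mm seat slab, 38 mm thick, top at z = 480 mm, on four 58×58 mm square legs flush with the seat corners and standing on z = 0.

The bench is against the spool's +x side, with their −y faces flush.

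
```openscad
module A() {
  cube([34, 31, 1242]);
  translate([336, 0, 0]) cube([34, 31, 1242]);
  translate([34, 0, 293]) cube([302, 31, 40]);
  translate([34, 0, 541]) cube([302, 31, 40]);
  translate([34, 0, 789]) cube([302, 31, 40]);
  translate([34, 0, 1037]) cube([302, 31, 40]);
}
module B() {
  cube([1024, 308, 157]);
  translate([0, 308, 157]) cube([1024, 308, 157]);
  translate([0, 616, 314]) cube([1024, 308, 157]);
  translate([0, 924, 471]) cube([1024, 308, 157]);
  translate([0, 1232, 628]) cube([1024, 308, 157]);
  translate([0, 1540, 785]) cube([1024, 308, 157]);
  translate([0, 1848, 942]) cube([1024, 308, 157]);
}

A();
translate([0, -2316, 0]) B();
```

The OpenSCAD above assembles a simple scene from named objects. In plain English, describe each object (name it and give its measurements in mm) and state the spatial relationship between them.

A is a wooden ladder with two side rails of 34×31 mm section and 1242 mm height, set 370 mm apart overall. Between them run 4 rectangular rungs (31 mm deep, 40 mm thick), front faces flush with the rails' −y face. The bottom of the first rung is 293 mm above the floor and each subsequent rung is 248 mm higher than the one below.

B is a run of 7 identical solid stair steps. Each tread is 1024×308 mm and each step block is 157 mm high. Step 1 rests on the floor; step k is offset from step 1 by (k−1)×308 mm in y and (k−1)×157 mm in z.

The staircase is on the floor beside the ladder on its −y side.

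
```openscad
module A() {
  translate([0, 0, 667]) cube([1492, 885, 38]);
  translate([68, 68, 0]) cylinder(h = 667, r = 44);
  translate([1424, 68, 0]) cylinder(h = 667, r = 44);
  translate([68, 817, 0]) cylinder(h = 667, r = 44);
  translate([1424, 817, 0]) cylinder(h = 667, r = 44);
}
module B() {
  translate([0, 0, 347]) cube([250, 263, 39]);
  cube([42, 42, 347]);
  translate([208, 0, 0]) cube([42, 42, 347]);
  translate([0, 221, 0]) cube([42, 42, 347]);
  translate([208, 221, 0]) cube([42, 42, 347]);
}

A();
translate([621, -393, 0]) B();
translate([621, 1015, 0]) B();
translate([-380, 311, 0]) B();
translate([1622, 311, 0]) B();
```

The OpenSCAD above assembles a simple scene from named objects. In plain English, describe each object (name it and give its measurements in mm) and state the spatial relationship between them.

A is a table: top 1492 mm (x) × 885 mm (y), 38 mm thick, upper face at z = 705 mm, on four round legs of 88 mm diameter, each leg's bounding box inset 24 mm from the nearest pair of top edges, running from z = 0 to the bottom of the top.

B is a four-legged stool. The seat is a 250×263×39 mm slab whose top surface is at z = 386 mm; four square legs, each 42×42 mm in cross-section, run from the floor (z = 0) to the underside of the seat, each flush with a corner of the seat.

Four stools sit around the table at the −y, +y, −x, +x sides.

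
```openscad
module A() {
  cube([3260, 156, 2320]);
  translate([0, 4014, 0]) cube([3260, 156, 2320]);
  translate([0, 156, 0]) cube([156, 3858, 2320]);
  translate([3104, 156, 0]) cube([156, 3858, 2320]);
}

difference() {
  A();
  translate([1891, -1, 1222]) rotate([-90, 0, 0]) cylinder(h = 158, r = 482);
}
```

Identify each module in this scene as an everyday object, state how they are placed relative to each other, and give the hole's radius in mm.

The subtracted cylinder has r = 482 mm.

A is a house frame. The house frame has a circular hole through its front wall. The hole's radius is 482 mm.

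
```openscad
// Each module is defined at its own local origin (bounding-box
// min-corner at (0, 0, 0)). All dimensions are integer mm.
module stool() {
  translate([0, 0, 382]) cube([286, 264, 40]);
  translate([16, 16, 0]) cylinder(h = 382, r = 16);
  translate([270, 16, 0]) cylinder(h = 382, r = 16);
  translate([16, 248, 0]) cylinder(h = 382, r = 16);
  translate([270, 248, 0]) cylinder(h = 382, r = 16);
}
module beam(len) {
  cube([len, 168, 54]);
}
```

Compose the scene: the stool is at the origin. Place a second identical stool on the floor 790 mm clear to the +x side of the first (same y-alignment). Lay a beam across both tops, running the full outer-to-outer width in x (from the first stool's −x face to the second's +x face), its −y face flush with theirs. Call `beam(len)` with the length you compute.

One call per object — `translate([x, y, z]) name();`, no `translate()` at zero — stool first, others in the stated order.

stool();
translate([1076, 0, 0]) stool();
translate([0, 0, 422]) beam(1362);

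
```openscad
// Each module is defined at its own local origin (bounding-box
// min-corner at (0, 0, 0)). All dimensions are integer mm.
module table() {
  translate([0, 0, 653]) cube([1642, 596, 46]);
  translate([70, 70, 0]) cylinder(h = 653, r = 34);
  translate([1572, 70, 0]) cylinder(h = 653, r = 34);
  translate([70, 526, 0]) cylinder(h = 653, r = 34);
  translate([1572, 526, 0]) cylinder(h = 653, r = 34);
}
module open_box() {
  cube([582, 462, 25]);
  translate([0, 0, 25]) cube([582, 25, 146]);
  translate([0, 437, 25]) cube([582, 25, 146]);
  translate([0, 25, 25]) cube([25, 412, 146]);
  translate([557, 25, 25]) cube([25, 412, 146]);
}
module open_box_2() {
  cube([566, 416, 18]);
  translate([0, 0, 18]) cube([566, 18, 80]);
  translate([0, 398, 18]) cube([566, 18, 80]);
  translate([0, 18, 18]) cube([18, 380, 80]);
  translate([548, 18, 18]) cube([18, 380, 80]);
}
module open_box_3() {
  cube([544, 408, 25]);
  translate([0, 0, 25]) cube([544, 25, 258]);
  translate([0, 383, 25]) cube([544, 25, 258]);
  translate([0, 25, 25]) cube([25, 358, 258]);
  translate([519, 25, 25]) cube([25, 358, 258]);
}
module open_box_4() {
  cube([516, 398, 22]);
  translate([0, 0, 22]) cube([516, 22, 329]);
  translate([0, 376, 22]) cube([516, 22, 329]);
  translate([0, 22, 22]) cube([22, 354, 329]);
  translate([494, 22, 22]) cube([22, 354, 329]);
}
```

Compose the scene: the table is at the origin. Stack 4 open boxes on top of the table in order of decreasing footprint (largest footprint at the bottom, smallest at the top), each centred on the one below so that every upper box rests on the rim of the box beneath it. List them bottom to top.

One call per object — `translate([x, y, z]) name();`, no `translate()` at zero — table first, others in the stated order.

table();
translate([530, 67, 699]) open_box();
translate([538, 90, 870]) open_box_2();
translate([549, 94, 968]) open_box_3();
translate([563, 99, 1251]) open_box_4();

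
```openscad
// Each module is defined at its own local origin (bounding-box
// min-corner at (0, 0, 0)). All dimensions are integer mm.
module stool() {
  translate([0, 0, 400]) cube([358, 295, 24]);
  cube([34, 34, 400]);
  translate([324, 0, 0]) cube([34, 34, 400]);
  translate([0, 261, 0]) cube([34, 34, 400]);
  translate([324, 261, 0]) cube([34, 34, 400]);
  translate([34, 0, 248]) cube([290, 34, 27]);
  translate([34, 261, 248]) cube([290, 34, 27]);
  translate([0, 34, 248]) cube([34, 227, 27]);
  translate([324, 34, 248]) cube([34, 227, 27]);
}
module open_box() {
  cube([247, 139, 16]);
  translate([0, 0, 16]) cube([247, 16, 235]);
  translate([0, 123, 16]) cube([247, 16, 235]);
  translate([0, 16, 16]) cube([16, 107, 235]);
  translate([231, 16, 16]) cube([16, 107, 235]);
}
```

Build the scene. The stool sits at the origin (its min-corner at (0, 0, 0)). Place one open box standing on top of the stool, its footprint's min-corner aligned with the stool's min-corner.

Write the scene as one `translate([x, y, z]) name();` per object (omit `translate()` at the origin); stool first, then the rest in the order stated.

stool();
translate([0, 0, 424]) open_box();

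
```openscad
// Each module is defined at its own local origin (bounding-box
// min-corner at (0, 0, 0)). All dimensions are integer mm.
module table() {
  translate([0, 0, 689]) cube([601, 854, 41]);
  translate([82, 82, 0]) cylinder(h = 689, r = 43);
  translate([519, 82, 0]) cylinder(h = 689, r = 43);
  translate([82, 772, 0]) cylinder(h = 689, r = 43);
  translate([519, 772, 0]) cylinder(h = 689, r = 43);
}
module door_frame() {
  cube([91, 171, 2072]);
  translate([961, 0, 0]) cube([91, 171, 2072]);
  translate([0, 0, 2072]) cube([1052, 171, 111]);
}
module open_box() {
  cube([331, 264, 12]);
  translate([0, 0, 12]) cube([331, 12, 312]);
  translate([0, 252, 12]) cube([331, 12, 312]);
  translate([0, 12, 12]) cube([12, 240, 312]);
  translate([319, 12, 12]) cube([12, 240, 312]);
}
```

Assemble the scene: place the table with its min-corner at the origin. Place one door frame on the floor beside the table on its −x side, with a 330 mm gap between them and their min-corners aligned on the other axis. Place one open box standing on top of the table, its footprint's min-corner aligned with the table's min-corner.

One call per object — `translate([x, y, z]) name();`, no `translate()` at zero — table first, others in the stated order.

table();
translate([-1382, 0, 0]) door_frame();
translate([0, 0, 730]) open_box();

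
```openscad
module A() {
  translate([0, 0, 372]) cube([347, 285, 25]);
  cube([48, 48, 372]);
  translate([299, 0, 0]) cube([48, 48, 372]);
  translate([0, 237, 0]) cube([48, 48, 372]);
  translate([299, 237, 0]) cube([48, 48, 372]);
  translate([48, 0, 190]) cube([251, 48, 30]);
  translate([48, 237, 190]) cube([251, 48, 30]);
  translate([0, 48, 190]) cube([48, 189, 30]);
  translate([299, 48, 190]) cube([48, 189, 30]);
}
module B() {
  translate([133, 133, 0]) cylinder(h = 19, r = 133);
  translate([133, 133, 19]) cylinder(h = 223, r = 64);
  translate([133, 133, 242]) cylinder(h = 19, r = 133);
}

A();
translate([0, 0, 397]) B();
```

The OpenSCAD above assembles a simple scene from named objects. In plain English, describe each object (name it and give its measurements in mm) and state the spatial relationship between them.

A is a four-legged stool. The seat is 347×285 mm, 25 mm thick, top at z = 397 mm. It stands on four square legs, each 48×48 mm in cross-section, from z = 0 to the seat underside, each flush with a corner of the seat. Four stretchers, 48 mm wide and 30 mm tall, connect adjacent legs with their undersides at z = 190 mm, each running between the inner faces of the legs it joins and aligned with the legs' outer faces on the other axis.

B is a spool: two coaxial disc flanges of radius 133 mm and thickness 19 mm, joined by a core cylinder of radius 64 mm and height 223 mm. The lower flange rests on z = 0 and the three cylinders share a vertical axis.

The spool is on top of the stool.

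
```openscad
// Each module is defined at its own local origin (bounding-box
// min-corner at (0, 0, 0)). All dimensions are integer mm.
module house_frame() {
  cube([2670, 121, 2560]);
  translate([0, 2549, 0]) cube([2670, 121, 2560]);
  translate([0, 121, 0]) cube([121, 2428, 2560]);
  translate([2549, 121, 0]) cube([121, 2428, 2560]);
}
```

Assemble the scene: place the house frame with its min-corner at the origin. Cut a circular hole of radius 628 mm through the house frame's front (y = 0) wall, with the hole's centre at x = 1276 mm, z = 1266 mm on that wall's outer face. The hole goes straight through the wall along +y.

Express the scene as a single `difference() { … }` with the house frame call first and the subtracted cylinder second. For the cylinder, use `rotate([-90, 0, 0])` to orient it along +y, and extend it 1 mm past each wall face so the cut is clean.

difference() {
  house_frame();
  translate([1276, -1, 1266]) rotate([-90, 0, 0]) cylinder(h = 123, r = 628);
}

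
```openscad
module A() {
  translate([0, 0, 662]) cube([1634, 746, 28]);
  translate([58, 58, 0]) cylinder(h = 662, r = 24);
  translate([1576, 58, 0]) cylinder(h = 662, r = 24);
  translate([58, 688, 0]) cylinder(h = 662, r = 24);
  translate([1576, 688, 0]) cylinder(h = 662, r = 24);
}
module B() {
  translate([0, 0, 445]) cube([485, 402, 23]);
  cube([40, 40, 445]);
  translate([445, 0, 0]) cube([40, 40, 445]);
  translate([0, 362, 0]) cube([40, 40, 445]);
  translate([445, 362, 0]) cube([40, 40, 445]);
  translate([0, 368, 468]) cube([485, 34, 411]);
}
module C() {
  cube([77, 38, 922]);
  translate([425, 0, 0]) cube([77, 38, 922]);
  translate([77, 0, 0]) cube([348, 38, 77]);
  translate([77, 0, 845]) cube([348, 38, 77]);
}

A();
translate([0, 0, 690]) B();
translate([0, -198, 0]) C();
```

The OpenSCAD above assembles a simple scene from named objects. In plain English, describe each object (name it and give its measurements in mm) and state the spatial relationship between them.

A is a table: top 1634 mm (x) × 746 mm (y), 28 mm thick, upper face at z = 690 mm, on four round legs of 48 mm diameter, each leg's bounding box inset 34 mm from the nearest pair of top edges, running from z = 0 to the bottom of the top.

B is a chair: 485×402 mm seat, 23 mm thick, top at z = 468 mm, on four 40 mm square corner legs flush with the seat edges. A 34 mm thick backrest slab spans the full seat width, extending 411 mm above the seat top, its back face flush with the seat's +y edge.

C is a picture frame with a 348×768 mm rectangular opening (x by z) and a uniform 77 mm border on every side. Frame depth is 38 mm along y. It is built from two vertical stiles running the full outside height and two horizontal rails spanning the gap between the stiles.

The chair is on top of the table. The picture frame is on the floor beside the table on its −y side.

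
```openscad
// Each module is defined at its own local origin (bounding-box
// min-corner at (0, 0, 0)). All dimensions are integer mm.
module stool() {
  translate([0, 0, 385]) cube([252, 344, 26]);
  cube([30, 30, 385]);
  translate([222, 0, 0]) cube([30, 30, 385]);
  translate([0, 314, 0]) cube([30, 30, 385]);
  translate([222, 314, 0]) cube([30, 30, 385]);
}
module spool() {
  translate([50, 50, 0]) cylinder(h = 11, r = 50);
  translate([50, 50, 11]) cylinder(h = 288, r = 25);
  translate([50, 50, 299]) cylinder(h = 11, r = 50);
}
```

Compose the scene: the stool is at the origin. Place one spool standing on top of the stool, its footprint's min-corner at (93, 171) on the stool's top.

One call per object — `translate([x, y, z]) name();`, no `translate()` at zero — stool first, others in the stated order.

stool();
translate([93, 171, 411]) spool();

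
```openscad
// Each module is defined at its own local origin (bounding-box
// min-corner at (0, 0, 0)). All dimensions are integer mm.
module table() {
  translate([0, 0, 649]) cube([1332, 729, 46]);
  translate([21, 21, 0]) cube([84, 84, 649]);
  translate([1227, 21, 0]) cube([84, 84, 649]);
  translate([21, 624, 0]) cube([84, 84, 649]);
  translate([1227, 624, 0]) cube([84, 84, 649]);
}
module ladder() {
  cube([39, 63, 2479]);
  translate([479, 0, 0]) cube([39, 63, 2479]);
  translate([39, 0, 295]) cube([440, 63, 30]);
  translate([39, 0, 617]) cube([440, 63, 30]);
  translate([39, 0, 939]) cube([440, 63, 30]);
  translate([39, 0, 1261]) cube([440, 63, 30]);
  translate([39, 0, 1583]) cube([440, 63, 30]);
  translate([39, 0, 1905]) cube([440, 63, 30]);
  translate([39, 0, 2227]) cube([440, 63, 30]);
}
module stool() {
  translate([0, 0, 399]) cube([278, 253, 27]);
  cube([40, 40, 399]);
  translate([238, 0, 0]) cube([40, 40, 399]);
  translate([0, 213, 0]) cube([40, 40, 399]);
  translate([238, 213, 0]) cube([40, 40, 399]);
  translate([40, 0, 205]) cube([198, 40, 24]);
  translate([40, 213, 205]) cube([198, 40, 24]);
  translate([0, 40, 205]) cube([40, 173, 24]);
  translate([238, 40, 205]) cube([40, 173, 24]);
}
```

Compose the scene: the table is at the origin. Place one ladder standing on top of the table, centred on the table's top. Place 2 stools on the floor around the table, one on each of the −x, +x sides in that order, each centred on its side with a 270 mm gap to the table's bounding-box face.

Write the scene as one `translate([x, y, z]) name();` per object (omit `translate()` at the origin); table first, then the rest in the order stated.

table();
translate([407, 333, 695]) ladder();
translate([-548, 238, 0]) stool();
translate([1602, 238, 0]) stool();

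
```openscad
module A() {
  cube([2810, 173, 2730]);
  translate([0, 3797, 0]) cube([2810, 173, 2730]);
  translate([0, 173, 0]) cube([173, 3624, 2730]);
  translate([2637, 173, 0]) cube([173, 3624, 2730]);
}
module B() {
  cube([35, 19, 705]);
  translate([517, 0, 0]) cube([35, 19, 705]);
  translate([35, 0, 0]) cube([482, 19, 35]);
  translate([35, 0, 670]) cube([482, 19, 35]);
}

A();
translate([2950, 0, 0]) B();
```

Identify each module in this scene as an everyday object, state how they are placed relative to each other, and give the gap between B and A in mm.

A is a house frame. B is a picture frame. The picture frame is on the floor beside the house frame on its +x side. The gap between the picture frame and the house frame is 140 mm.

The picture frame's nearest face is 140 mm from the house frame's +x face.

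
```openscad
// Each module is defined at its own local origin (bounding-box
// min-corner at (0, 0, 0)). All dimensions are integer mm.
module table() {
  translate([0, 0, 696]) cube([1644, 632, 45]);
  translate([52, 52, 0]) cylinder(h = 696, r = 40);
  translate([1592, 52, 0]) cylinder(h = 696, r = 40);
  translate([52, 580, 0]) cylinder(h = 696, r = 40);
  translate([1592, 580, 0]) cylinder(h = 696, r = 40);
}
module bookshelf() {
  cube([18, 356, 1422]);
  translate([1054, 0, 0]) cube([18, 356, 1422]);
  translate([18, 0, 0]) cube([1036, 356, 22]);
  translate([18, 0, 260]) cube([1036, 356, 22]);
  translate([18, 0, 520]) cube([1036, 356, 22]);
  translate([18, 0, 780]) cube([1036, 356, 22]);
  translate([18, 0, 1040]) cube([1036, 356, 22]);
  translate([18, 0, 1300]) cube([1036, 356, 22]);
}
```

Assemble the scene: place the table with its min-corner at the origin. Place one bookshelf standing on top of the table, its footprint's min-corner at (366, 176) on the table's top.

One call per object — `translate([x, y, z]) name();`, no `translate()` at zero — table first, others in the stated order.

table();
translate([366, 176, 741]) bookshelf();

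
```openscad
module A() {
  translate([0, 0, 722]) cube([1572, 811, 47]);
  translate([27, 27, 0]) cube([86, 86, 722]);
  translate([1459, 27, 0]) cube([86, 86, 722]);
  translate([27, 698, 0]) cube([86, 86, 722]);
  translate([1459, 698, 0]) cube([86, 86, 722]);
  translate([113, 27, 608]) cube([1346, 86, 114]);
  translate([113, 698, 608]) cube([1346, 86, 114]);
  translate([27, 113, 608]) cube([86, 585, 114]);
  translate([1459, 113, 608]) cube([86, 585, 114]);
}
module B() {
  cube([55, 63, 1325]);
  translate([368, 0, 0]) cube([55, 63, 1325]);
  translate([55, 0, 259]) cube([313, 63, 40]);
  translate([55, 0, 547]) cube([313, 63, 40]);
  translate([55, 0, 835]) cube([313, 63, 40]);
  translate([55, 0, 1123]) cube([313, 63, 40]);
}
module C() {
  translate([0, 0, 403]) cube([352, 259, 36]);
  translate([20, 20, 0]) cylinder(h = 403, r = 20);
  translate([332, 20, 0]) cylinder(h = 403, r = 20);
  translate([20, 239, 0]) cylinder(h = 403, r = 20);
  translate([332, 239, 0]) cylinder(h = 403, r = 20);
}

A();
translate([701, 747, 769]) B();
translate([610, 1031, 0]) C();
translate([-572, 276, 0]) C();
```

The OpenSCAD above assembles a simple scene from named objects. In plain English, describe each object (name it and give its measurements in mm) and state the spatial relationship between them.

A is a table with a 1572×811 mm rectangular top, 47 mm thick, top surface at z = 769 mm, supported by four 86×86 mm square legs, each inset 27 mm from the nearest pair of top edges, running from the floor. Four apron rails, 86 mm thick and 114 mm tall, run between adjacent legs with their top edges flush with the underside of the top and their outer faces flush with the legs' outer faces.

B is a wooden ladder with two side rails of 55×63 mm section and 1325 mm height, set 423 mm apart overall. Between them run 4 rectangular rungs (63 mm deep, 40 mm thick), front faces flush with the rails' −y face. The bottom of the first rung is 259 mm above the floor and each subsequent rung is 288 mm higher than the one below.

C is a four-legged stool. The seat is 352×259 mm, 36 mm thick, top at z = 439 mm. It stands on four round legs, each 40 mm in diameter, from z = 0 to the seat underside, each leg's axis is inset half a diameter from the nearest pair of seat edges (so the leg's bounding box is flush with the corner).

The ladder is on top of the table. Two stools sit around the table at the +y, −x sides.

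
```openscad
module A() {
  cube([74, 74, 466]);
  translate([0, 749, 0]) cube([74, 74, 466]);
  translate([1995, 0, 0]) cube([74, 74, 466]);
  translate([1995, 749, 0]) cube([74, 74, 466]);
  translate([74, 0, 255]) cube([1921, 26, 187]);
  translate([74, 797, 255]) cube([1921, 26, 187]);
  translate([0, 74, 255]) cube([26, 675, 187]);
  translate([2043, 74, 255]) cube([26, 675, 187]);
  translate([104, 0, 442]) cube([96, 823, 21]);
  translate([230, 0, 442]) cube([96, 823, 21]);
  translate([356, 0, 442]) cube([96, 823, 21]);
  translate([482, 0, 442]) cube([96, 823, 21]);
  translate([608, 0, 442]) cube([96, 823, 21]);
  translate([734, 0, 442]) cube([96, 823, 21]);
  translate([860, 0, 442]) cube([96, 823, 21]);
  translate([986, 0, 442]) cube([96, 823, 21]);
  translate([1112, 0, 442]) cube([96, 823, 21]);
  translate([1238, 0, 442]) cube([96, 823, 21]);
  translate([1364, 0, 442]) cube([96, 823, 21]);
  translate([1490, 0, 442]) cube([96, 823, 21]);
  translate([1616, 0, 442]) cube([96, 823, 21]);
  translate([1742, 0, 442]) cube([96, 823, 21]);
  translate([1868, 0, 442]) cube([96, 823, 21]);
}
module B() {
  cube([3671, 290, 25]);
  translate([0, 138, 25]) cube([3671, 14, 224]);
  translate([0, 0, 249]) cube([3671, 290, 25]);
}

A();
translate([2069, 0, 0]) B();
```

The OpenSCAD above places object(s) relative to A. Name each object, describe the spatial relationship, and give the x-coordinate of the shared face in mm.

A is a bed frame. B is an I-beam. The I-beam is against the bed frame's +x side, with their −y faces flush. The x-coordinate of the shared face is 2069 mm.

The bed frame's +x face and the I-beam's −x face are both at x = 2069 mm.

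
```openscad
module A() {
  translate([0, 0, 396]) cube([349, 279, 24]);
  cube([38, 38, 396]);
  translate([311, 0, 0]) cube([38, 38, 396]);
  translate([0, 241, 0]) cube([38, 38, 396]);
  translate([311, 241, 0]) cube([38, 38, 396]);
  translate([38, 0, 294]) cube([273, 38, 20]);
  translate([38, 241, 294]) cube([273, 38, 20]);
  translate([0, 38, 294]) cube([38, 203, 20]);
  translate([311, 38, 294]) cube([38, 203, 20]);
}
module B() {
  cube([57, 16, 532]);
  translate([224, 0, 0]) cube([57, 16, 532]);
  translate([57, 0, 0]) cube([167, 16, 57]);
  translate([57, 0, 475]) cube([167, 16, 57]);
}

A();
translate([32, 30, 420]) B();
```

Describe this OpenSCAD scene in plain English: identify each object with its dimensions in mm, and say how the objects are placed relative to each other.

A is a four-legged stool. The seat is 349×279 mm, 24 mm thick, top at z = 420 mm. It stands on four square legs, each 38×38 mm in cross-section, from z = 0 to the seat underside, each flush with a corner of the seat. Four stretchers, 38 mm wide and 20 mm tall, connect adjacent legs with their undersides at z = 294 mm, each running between the inner faces of the legs it joins and aligned with the legs' outer faces on the other axis.

B is a picture frame with a 167×418 mm rectangular opening (x by z) and a uniform 57 mm border on every side. Frame depth is 16 mm along y. It is built from two vertical stiles running the full outside height and two horizontal rails spanning the gap between the stiles.

The picture frame is on top of the stool.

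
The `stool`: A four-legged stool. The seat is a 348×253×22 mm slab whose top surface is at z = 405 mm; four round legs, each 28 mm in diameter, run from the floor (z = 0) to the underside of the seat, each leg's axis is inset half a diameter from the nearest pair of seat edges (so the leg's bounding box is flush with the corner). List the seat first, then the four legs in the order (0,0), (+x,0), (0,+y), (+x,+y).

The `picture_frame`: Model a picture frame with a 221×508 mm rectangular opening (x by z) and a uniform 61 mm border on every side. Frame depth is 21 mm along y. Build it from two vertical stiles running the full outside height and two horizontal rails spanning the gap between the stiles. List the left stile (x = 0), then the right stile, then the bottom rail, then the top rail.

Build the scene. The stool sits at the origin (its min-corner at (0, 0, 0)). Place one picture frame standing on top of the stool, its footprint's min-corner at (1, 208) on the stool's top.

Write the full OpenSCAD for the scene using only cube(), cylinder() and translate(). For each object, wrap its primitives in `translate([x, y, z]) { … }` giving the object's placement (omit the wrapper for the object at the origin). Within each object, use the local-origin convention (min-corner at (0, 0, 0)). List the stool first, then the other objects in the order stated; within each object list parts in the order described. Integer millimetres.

translate([0, 0, 383]) cube([348, 253, 22]);
translate([14, 14, 0]) cylinder(h = 383, r = 14);
translate([334, 14, 0]) cylinder(h = 383, r = 14);
translate([14, 239, 0]) cylinder(h = 383, r = 14);
translate([334, 239, 0]) cylinder(h = 383, r = 14);
translate([1, 208, 405]) {
  cube([61, 21, 630]);
  translate([282, 0, 0]) cube([61, 21, 630]);
  translate([61, 0, 0]) cube([221, 21, 61]);
  translate([61, 0, 569]) cube([221, 21, 61]);
}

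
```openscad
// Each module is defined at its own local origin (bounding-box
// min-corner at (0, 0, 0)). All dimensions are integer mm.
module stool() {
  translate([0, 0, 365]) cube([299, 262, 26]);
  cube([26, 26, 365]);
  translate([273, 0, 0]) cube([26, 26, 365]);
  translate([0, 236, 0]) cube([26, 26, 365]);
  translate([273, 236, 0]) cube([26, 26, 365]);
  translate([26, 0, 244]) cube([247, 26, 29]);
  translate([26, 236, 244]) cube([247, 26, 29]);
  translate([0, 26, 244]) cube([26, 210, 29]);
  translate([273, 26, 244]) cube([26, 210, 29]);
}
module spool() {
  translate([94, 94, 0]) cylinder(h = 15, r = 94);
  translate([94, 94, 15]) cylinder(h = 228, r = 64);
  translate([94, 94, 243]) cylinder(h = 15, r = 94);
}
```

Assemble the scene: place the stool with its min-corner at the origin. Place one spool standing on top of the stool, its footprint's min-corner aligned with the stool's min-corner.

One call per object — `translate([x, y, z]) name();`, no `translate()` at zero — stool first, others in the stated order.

stool();
translate([0, 0, 391]) spool();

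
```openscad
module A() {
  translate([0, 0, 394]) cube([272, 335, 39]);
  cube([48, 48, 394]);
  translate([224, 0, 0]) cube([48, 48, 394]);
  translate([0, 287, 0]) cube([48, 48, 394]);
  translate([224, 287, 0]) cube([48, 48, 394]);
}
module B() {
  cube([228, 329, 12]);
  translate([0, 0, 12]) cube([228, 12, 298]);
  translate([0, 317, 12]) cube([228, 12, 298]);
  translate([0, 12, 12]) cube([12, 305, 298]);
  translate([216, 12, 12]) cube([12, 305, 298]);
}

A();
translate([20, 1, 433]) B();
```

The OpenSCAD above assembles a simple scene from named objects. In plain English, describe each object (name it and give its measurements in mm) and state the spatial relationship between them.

A is a four-legged stool. The seat is a 272×335×39 mm slab whose top surface is at z = 433 mm; four square legs, each 48×48 mm in cross-section, run from the floor (z = 0) to the underside of the seat, each flush with a corner of the seat.

B is an open-topped rectangular box: outside dimensions 228×329×310 mm, with a uniform wall and base thickness of 12 mm. The base is a full 228×329 slab on the floor; four walls sit on top of the base. The front and back walls (the −y and +y sides) span the full width; the two side walls fit between them.

The open box is on top of the stool.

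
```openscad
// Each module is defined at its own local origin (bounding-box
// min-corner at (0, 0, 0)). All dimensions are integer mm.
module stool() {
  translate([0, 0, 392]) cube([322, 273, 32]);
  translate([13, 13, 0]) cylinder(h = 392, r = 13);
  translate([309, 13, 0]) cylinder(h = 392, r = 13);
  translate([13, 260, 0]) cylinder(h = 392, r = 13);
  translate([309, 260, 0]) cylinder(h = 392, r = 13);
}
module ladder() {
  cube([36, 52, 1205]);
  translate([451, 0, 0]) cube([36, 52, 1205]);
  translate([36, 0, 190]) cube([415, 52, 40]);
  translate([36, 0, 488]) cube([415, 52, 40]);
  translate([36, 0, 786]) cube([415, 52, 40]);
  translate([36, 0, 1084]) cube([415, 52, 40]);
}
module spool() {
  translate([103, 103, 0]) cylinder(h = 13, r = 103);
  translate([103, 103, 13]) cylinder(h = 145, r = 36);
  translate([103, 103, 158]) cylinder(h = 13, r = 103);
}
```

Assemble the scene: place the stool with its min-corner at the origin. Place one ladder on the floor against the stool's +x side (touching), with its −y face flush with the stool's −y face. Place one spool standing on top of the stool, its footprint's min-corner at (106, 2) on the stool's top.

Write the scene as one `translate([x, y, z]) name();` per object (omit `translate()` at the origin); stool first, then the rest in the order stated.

stool();
translate([322, 0, 0]) ladder();
translate([106, 2, 424]) spool();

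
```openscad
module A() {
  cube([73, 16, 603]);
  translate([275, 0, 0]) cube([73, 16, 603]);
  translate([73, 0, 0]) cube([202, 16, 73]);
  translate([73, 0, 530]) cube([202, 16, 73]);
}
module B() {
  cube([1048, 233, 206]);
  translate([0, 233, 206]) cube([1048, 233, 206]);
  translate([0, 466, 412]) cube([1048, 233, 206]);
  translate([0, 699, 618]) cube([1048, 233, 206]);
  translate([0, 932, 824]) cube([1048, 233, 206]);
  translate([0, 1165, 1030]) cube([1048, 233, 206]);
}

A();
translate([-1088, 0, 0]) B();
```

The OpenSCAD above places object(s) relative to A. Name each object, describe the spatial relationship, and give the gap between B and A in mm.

A is a picture frame. B is a staircase. The staircase is on the floor beside the picture frame on its −x side. The gap between the staircase and the picture frame is 40 mm.

The staircase's nearest face is 40 mm from the picture frame's −x face.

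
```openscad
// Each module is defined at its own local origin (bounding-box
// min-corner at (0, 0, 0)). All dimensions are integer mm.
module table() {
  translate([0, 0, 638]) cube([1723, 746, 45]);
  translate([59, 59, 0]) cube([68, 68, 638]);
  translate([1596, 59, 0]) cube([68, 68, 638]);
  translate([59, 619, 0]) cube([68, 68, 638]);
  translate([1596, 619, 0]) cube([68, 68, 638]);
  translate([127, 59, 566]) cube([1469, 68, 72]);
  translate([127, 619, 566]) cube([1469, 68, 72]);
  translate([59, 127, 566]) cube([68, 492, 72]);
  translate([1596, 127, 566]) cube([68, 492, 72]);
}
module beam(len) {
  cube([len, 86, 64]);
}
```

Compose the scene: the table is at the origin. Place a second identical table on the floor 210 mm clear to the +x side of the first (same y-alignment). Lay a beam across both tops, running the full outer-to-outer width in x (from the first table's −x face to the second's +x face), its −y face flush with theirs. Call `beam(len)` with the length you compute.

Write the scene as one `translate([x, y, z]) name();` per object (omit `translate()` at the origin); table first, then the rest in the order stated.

table();
translate([1933, 0, 0]) table();
translate([0, 0, 683]) beam(3656);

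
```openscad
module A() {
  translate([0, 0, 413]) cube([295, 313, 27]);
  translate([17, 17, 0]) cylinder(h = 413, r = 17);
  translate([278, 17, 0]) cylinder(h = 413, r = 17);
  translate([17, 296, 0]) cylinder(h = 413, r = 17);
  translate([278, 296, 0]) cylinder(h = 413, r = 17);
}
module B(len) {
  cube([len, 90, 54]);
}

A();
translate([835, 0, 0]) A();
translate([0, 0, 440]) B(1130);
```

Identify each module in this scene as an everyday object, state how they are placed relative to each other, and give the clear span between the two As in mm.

A is a stool. B is a beam. A beam spans the tops of two stools. The clear span between the two stools is 540 mm.

Second stool starts at x = 835; first ends at x = 295; clear span = 835 − 295 = 540 mm.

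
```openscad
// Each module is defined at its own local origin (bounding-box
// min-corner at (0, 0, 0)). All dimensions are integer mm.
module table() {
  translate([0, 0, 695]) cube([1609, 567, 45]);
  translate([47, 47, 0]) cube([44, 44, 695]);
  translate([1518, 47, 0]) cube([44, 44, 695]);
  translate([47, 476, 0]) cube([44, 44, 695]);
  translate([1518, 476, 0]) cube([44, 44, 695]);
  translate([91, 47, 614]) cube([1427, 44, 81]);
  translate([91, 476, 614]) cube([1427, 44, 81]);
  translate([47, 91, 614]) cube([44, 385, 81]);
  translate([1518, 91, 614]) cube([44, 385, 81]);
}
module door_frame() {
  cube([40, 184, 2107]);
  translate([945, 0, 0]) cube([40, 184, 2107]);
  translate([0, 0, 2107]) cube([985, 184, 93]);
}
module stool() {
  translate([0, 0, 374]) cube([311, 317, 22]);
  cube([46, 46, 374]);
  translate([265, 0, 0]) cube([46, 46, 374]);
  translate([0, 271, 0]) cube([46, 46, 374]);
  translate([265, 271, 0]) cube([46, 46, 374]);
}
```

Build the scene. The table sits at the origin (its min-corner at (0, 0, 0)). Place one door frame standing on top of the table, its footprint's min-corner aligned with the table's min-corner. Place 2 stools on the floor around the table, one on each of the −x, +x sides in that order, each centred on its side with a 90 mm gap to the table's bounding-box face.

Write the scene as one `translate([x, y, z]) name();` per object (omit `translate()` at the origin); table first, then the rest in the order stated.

table();
translate([0, 0, 740]) door_frame();
translate([-401, 125, 0]) stool();
translate([1699, 125, 0]) stool();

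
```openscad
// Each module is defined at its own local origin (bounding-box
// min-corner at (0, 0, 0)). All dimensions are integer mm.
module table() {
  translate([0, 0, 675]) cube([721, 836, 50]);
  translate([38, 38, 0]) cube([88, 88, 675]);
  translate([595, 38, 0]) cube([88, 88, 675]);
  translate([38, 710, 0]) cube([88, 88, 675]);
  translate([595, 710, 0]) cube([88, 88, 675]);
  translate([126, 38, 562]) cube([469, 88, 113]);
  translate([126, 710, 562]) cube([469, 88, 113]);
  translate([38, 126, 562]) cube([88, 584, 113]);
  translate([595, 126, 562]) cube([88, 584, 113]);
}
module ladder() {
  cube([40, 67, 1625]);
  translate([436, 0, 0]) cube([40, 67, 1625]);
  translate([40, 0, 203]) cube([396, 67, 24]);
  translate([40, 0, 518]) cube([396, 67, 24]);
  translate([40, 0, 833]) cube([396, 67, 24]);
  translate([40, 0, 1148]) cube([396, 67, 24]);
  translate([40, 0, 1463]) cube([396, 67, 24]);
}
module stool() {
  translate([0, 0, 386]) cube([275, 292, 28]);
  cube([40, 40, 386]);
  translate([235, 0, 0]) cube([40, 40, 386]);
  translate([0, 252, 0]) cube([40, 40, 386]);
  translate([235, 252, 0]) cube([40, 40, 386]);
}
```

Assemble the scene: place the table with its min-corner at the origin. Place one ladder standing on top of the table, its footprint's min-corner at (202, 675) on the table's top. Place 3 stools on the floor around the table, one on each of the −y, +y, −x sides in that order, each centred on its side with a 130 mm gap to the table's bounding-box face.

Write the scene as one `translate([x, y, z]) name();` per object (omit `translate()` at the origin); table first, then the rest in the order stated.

table();
translate([202, 675, 725]) ladder();
translate([223, -422, 0]) stool();
translate([223, 966, 0]) stool();
translate([-405, 272, 0]) stool();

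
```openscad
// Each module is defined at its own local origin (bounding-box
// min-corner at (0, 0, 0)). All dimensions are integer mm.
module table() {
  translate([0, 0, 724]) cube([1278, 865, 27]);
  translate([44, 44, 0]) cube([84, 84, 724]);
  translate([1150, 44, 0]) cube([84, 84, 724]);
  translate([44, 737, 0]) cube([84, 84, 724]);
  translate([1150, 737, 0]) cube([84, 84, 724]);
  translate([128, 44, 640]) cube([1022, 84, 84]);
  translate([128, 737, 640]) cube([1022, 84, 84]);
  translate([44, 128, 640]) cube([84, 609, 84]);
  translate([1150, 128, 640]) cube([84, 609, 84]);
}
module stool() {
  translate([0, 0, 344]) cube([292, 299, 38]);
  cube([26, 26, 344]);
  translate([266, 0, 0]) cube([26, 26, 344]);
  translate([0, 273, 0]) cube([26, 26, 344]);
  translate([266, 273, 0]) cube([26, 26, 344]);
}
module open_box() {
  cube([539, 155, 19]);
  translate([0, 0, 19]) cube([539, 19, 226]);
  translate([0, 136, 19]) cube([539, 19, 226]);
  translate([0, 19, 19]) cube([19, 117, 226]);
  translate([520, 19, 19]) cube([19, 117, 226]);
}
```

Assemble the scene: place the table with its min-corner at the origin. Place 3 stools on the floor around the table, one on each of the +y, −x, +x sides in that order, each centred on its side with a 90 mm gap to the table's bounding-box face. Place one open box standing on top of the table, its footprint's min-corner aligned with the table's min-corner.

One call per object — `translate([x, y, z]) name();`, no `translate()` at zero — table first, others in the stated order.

table();
translate([493, 955, 0]) stool();
translate([-382, 283, 0]) stool();
translate([1368, 283, 0]) stool();
translate([0, 0, 751]) open_box();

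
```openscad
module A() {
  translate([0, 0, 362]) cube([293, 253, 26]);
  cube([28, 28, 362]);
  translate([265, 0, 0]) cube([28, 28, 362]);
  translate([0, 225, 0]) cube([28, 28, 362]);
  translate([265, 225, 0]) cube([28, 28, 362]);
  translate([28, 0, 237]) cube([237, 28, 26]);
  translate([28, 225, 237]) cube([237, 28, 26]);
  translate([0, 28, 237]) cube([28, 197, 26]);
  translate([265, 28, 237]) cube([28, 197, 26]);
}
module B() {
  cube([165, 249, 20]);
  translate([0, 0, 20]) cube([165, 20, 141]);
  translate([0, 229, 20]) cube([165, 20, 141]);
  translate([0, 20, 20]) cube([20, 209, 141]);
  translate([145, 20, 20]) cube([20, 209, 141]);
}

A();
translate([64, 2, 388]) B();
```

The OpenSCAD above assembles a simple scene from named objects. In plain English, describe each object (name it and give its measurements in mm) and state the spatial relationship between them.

A is a four-legged stool. The seat is 293×253 mm, 26 mm thick, top at z = 388 mm. It stands on four square legs, each 28×28 mm in cross-section, from z = 0 to the seat underside, each flush with a corner of the seat. Four stretchers, 28 mm wide and 26 mm tall, connect adjacent legs with their undersides at z = 237 mm, each running between the inner faces of the legs it joins and aligned with the legs' outer faces on the other axis.

B is an open-topped rectangular box: outside dimensions 165×249×161 mm, with a uniform wall and base thickness of 20 mm. The base is a full 165×249 slab on the floor; four walls sit on top of the base. The front and back walls (the −y and +y sides) span the full width; the two side walls fit between them.

The open box is on top of the stool, centred.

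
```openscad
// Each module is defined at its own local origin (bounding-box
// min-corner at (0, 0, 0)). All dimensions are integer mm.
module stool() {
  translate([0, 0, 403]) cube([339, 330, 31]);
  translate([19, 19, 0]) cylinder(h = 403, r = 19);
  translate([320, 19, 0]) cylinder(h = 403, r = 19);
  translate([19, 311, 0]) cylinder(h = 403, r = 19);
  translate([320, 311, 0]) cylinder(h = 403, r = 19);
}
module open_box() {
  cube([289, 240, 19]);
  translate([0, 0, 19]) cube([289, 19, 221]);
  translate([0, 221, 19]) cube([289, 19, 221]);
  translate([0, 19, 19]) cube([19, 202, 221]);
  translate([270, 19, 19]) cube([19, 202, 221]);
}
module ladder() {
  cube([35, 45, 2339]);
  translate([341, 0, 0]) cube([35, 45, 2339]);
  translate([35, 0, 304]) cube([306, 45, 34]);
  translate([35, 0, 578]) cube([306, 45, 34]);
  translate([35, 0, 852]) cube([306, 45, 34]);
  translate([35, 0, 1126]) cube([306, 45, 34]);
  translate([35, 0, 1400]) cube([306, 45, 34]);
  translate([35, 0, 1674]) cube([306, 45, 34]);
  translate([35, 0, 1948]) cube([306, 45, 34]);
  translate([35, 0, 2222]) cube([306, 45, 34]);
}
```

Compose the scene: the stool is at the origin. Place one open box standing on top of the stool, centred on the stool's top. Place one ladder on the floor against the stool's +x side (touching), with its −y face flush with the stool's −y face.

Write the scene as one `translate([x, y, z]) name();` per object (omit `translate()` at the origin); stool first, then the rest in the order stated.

stool();
translate([25, 45, 434]) open_box();
translate([339, 0, 0]) ladder();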